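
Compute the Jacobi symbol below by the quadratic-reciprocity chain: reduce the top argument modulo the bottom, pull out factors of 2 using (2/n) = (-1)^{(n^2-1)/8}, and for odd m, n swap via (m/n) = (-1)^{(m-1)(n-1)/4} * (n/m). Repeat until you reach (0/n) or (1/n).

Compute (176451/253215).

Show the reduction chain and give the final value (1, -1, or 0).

0

flip (176451/253215) -> (253215/176451): both odd, 176451 mod 4 = 3, 253215 mod 4 = 3, so the flip contributes -1; sign now -1
(253215/176451): 253215 mod 176451 = 76764, so (253215/176451) = (76764/176451)
factor out 2^2: 76764 = 2^2·19191; with 176451 mod 8 = 3, (2/176451) = -1; sign now -1; continue with (19191/176451)
flip (19191/176451) -> (176451/19191): both odd, 19191 mod 4 = 3, 176451 mod 4 = 3, so the flip contributes -1; sign now +1
(176451/19191): 176451 mod 19191 = 3732, so (176451/19191) = (3732/19191)
factor out 2^2: 3732 = 2^2·933; with 19191 mod 8 = 7, (2/19191) = +1; sign now +1; continue with (933/19191)
flip (933/19191) -> (19191/933): both odd, 933 mod 4 = 1, 19191 mod 4 = 3, so the flip contributes +1; sign now +1
(19191/933): 19191 mod 933 = 531, so (19191/933) = (531/933)
flip (531/933) -> (933/531): both odd, 531 mod 4 = 3, 933 mod 4 = 1, so the flip contributes +1; sign now +1
(933/531): 933 mod 531 = 402, so (933/531) = (402/531)
factor out 2^1: 402 = 2^1·201; with 531 mod 8 = 3, (2/531) = -1; sign now -1; continue with (201/531)
flip (201/531) -> (531/201): both odd, 201 mod 4 = 1, 531 mod 4 = 3, so the flip contributes +1; sign now -1
(531/201): 531 mod 201 = 129, so (531/201) = (129/201)
flip (129/201) -> (201/129): both odd, 129 mod 4 = 1, 201 mod 4 = 1, so the flip contributes +1; sign now -1
(201/129): 201 mod 129 = 72, so (201/129) = (72/129)
factor out 2^3: 72 = 2^3·9; with 129 mod 8 = 1, (2/129) = +1; sign now -1; continue with (9/129)
flip (9/129) -> (129/9): both odd, 9 mod 4 = 1, 129 mod 4 = 1, so the flip contributes +1; sign now -1
(129/9): 129 mod 9 = 3, so (129/9) = (3/9)
flip (3/9) -> (9/3): both odd, 3 mod 4 = 3, 9 mod 4 = 1, so the flip contributes +1; sign now -1
(9/3): 9 mod 3 = 0, so (9/3) = (0/3)
reached (0/3); gcd(a, n) > 1, so (0/3) = 0 and the symbol is 0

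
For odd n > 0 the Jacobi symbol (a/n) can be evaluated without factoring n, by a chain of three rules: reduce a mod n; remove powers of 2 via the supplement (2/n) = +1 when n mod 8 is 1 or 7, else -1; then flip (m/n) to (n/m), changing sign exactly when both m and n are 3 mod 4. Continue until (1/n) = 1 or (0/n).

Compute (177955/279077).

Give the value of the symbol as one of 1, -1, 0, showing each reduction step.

-1

flip (177955/279077) -> (279077/177955): both odd, 177955 mod 4 = 3, 279077 mod 4 = 1, so the flip contributes +1; sign now +1
(279077/177955): 279077 mod 177955 = 101122, so (279077/177955) = (101122/177955)
factor out 2^1: 101122 = 2^1·50561; with 177955 mod 8 = 3, (2/177955) = -1; sign now -1; continue with (50561/177955)
flip (50561/177955) -> (177955/50561): both odd, 50561 mod 4 = 1, 177955 mod 4 = 3, so the flip contributes +1; sign now -1
(177955/50561): 177955 mod 50561 = 26272, so (177955/50561) = (26272/50561)
factor out 2^5: 26272 = 2^5·821; with 50561 mod 8 = 1, (2/50561) = +1; sign now -1; continue with (821/50561)
flip (821/50561) -> (50561/821): both odd, 821 mod 4 = 1, 50561 mod 4 = 1, so the flip contributes +1; sign now -1
(50561/821): 50561 mod 821 = 480, so (50561/821) = (480/821)
factor out 2^5: 480 = 2^5·15; with 821 mod 8 = 5, (2/821) = -1; sign now +1; continue with (15/821)
flip (15/821) -> (821/15): both odd, 15 mod 4 = 3, 821 mod 4 = 1, so the flip contributes +1; sign now +1
(821/15): 821 mod 15 = 11, so (821/15) = (11/15)
flip (11/15) -> (15/11): both odd, 11 mod 4 = 3, 15 mod 4 = 3, so the flip contributes -1; sign now -1
(15/11): 15 mod 11 = 4, so (15/11) = (4/11)
factor out 2^2: 4 = 2^2·1; with 11 mod 8 = 3, (2/11) = -1; sign now -1; continue with (1/11)
reached (1/11) = 1, so the symbol is -1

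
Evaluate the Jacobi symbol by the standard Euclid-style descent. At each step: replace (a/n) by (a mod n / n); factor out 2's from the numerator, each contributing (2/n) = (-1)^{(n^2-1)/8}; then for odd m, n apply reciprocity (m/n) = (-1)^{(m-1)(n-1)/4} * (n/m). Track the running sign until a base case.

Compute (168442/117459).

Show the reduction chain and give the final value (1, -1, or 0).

-1

(168442/117459): 168442 mod 117459 = 50983, so (168442/117459) = (50983/117459)
flip (50983/117459) -> (117459/50983): both odd, 50983 mod 4 = 3, 117459 mod 4 = 3, so the flip contributes -1; sign now -1
(117459/50983): 117459 mod 50983 = 15493, so (117459/50983) = (15493/50983)
flip (15493/50983) -> (50983/15493): both odd, 15493 mod 4 = 1, 50983 mod 4 = 3, so the flip contributes +1; sign now -1
(50983/15493): 50983 mod 15493 = 4504, so (50983/15493) = (4504/15493)
factor out 2^3: 4504 = 2^3·563; with 15493 mod 8 = 5, (2/15493) = -1; sign now +1; continue with (563/15493)
flip (563/15493) -> (15493/563): both odd, 563 mod 4 = 3, 15493 mod 4 = 1, so the flip contributes +1; sign now +1
(15493/563): 15493 mod 563 = 292, so (15493/563) = (292/563)
factor out 2^2: 292 = 2^2·73; with 563 mod 8 = 3, (2/563) = -1; sign now +1; continue with (73/563)
flip (73/563) -> (563/73): both odd, 73 mod 4 = 1, 563 mod 4 = 3, so the flip contributes +1; sign now +1
(563/73): 563 mod 73 = 52, so (563/73) = (52/73)
factor out 2^2: 52 = 2^2·13; with 73 mod 8 = 1, (2/73) = +1; sign now +1; continue with (13/73)
flip (13/73) -> (73/13): both odd, 13 mod 4 = 1, 73 mod 4 = 1, so the flip contributes +1; sign now +1
(73/13): 73 mod 13 = 8, so (73/13) = (8/13)
factor out 2^3: 8 = 2^3·1; with 13 mod 8 = 5, (2/13) = -1; sign now -1; continue with (1/13)
reached (1/13) = 1, so the symbol is -1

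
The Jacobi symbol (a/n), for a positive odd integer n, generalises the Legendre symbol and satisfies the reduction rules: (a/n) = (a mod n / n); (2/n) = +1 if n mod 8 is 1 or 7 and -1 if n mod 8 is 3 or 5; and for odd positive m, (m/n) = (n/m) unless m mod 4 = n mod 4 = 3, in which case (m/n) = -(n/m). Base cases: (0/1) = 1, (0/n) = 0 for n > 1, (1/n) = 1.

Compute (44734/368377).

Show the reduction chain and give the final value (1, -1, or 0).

-1

factor out 2^1: 44734 = 2^1·22367; with 368377 mod 8 = 1, (2/368377) = +1; sign now +1; continue with (22367/368377)
flip (22367/368377) -> (368377/22367): both odd, 22367 mod 4 = 3, 368377 mod 4 = 1, so the flip contributes +1; sign now +1
(368377/22367): 368377 mod 22367 = 10505, so (368377/22367) = (10505/22367)
flip (10505/22367) -> (22367/10505): both odd, 10505 mod 4 = 1, 22367 mod 4 = 3, so the flip contributes +1; sign now +1
(22367/10505): 22367 mod 10505 = 1357, so (22367/10505) = (1357/10505)
flip (1357/10505) -> (10505/1357): both odd, 1357 mod 4 = 1, 10505 mod 4 = 1, so the flip contributes +1; sign now +1
(10505/1357): 10505 mod 1357 = 1006, so (10505/1357) = (1006/1357)
factor out 2^1: 1006 = 2^1·503; with 1357 mod 8 = 5, (2/1357) = -1; sign now -1; continue with (503/1357)
flip (503/1357) -> (1357/503): both odd, 503 mod 4 = 3, 1357 mod 4 = 1, so the flip contributes +1; sign now -1
(1357/503): 1357 mod 503 = 351, so (1357/503) = (351/503)
flip (351/503) -> (503/351): both odd, 351 mod 4 = 3, 503 mod 4 = 3, so the flip contributes -1; sign now +1
(503/351): 503 mod 351 = 152, so (503/351) = (152/351)
factor out 2^3: 152 = 2^3·19; with 351 mod 8 = 7, (2/351) = +1; sign now +1; continue with (19/351)
flip (19/351) -> (351/19): both odd, 19 mod 4 = 3, 351 mod 4 = 3, so the flip contributes -1; sign now -1
(351/19): 351 mod 19 = 9, so (351/19) = (9/19)
flip (9/19) -> (19/9): both odd, 9 mod 4 = 1, 19 mod 4 = 3, so the flip contributes +1; sign now -1
(19/9): 19 mod 9 = 1, so (19/9) = (1/9)
reached (1/9) = 1, so the symbol is -1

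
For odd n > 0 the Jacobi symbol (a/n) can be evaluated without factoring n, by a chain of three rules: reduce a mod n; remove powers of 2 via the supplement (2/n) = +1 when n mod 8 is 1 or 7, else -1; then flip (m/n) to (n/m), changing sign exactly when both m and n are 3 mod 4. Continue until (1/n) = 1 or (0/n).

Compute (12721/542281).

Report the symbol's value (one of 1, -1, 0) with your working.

1

reciprocity: (12721/542281) = +1·(542281/12721) since 12721 mod 4 = 1, 542281 mod 4 = 1; sign now +1
(542281/12721) = (7999/12721)   [reduce mod 12721]
reciprocity: (7999/12721) = +1·(12721/7999) since 7999 mod 4 = 3, 12721 mod 4 = 1; sign now +1
(12721/7999) = (4722/7999)   [reduce mod 7999]
4722 = 2^1·2361; (2/7999) = +1 since 7999 mod 8 = 7, so (4722/7999) = (+1)^1·(2361/7999); sign now +1
reciprocity: (2361/7999) = +1·(7999/2361) since 2361 mod 4 = 1, 7999 mod 4 = 3; sign now +1
(7999/2361) = (916/2361)   [reduce mod 2361]
916 = 2^2·229; (2/2361) = +1 since 2361 mod 8 = 1, so (916/2361) = (+1)^2·(229/2361); sign now +1
reciprocity: (229/2361) = +1·(2361/229) since 229 mod 4 = 1, 2361 mod 4 = 1; sign now +1
(2361/229) = (71/229)   [reduce mod 229]
reciprocity: (71/229) = +1·(229/71) since 71 mod 4 = 3, 229 mod 4 = 1; sign now +1
(229/71) = (16/71)   [reduce mod 71]
16 = 2^4·1; (2/71) = +1 since 71 mod 8 = 7, so (16/71) = (+1)^4·(1/71); sign now +1
(1/71) = 1; final value = sign = +1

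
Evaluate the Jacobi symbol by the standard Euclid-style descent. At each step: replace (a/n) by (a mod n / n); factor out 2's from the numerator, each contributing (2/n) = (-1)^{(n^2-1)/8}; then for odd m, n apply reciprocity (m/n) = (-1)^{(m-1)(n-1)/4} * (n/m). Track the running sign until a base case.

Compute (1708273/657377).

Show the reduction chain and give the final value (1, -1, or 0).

0

(1708273/657377): 1708273 mod 657377 = 393519, so (1708273/657377) = (393519/657377)
flip (393519/657377) -> (657377/393519): both odd, 393519 mod 4 = 3, 657377 mod 4 = 1, so the flip contributes +1; sign now +1
(657377/393519): 657377 mod 393519 = 263858, so (657377/393519) = (263858/393519)
factor out 2^1: 263858 = 2^1·131929; with 393519 mod 8 = 7, (2/393519) = +1; sign now +1; continue with (131929/393519)
flip (131929/393519) -> (393519/131929): both odd, 131929 mod 4 = 1, 393519 mod 4 = 3, so the flip contributes +1; sign now +1
(393519/131929): 393519 mod 131929 = 129661, so (393519/131929) = (129661/131929)
flip (129661/131929) -> (131929/129661): both odd, 129661 mod 4 = 1, 131929 mod 4 = 1, so the flip contributes +1; sign now +1
(131929/129661): 131929 mod 129661 = 2268, so (131929/129661) = (2268/129661)
factor out 2^2: 2268 = 2^2·567; with 129661 mod 8 = 5, (2/129661) = -1; sign now +1; continue with (567/129661)
flip (567/129661) -> (129661/567): both odd, 567 mod 4 = 3, 129661 mod 4 = 1, so the flip contributes +1; sign now +1
(129661/567): 129661 mod 567 = 385, so (129661/567) = (385/567)
flip (385/567) -> (567/385): both odd, 385 mod 4 = 1, 567 mod 4 = 3, so the flip contributes +1; sign now +1
(567/385): 567 mod 385 = 182, so (567/385) = (182/385)
factor out 2^1: 182 = 2^1·91; with 385 mod 8 = 1, (2/385) = +1; sign now +1; continue with (91/385)
flip (91/385) -> (385/91): both odd, 91 mod 4 = 3, 385 mod 4 = 1, so the flip contributes +1; sign now +1
(385/91): 385 mod 91 = 21, so (385/91) = (21/91)
flip (21/91) -> (91/21): both odd, 21 mod 4 = 1, 91 mod 4 = 3, so the flip contributes +1; sign now +1
(91/21): 91 mod 21 = 7, so (91/21) = (7/21)
flip (7/21) -> (21/7): both odd, 7 mod 4 = 3, 21 mod 4 = 1, so the flip contributes +1; sign now +1
(21/7): 21 mod 7 = 0, so (21/7) = (0/7)
reached (0/7); gcd(a, n) > 1, so (0/7) = 0 and the symbol is 0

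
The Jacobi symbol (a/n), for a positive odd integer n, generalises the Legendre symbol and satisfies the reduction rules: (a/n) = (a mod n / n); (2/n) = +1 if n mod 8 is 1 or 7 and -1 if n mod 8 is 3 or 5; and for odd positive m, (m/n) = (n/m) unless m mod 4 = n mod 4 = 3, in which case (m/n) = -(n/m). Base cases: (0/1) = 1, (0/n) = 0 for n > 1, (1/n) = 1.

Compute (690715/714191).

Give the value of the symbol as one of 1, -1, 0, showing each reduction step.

flip (690715/714191) -> (714191/690715): both odd, 690715 mod 4 = 3, 714191 mod 4 = 3, so the flip contributes -1; sign now -1
(714191/690715): 714191 mod 690715 = 23476, so (714191/690715) = (23476/690715)
factor out 2^2: 23476 = 2^2·5869; with 690715 mod 8 = 3, (2/690715) = -1; sign now -1; continue with (5869/690715)
flip (5869/690715) -> (690715/5869): both odd, 5869 mod 4 = 1, 690715 mod 4 = 3, so the flip contributes +1; sign now -1
(690715/5869): 690715 mod 5869 = 4042, so (690715/5869) = (4042/5869)
factor out 2^1: 4042 = 2^1·2021; with 5869 mod 8 = 5, (2/5869) = -1; sign now +1; continue with (2021/5869)
flip (2021/5869) -> (5869/2021): both odd, 2021 mod 4 = 1, 5869 mod 4 = 1, so the flip contributes +1; sign now +1
(5869/2021): 5869 mod 2021 = 1827, so (5869/2021) = (1827/2021)
flip (1827/2021) -> (2021/1827): both odd, 1827 mod 4 = 3, 2021 mod 4 = 1, so the flip contributes +1; sign now +1
(2021/1827): 2021 mod 1827 = 194, so (2021/1827) = (194/1827)
factor out 2^1: 194 = 2^1·97; with 1827 mod 8 = 3, (2/1827) = -1; sign now -1; continue with (97/1827)
flip (97/1827) -> (1827/97): both odd, 97 mod 4 = 1, 1827 mod 4 = 3, so the flip contributes +1; sign now -1
(1827/97): 1827 mod 97 = 81, so (1827/97) = (81/97)
flip (81/97) -> (97/81): both odd, 81 mod 4 = 1, 97 mod 4 = 1, so the flip contributes +1; sign now -1
(97/81): 97 mod 81 = 16, so (97/81) = (16/81)
factor out 2^4: 16 = 2^4·1; with 81 mod 8 = 1, (2/81) = +1; sign now -1; continue with (1/81)
reached (1/81) = 1, so the symbol is -1

-1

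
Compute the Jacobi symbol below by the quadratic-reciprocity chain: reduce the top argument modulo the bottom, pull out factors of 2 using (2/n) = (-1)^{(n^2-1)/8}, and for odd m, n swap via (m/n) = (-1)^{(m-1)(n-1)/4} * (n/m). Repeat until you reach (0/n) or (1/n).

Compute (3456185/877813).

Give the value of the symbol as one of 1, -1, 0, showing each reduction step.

(3456185/877813) = (822746/877813)   [reduce mod 877813]
822746 = 2^1·411373; (2/877813) = -1 since 877813 mod 8 = 5, so (822746/877813) = (-1)^1·(411373/877813); sign now -1
reciprocity: (411373/877813) = +1·(877813/411373) since 411373 mod 4 = 1, 877813 mod 4 = 1; sign now -1
(877813/411373) = (55067/411373)   [reduce mod 411373]
reciprocity: (55067/411373) = +1·(411373/55067) since 55067 mod 4 = 3, 411373 mod 4 = 1; sign now -1
(411373/55067) = (25904/55067)   [reduce mod 55067]
25904 = 2^4·1619; (2/55067) = -1 since 55067 mod 8 = 3, so (25904/55067) = (-1)^4·(1619/55067); sign now -1
reciprocity: (1619/55067) = -1·(55067/1619) since 1619 mod 4 = 3, 55067 mod 4 = 3; sign now +1
(55067/1619) = (21/1619)   [reduce mod 1619]
reciprocity: (21/1619) = +1·(1619/21) since 21 mod 4 = 1, 1619 mod 4 = 3; sign now +1
(1619/21) = (2/21)   [reduce mod 21]
2 = 2^1·1; (2/21) = -1 since 21 mod 8 = 5, so (2/21) = (-1)^1·(1/21); sign now -1
(1/21) = 1; final value = sign = -1

-1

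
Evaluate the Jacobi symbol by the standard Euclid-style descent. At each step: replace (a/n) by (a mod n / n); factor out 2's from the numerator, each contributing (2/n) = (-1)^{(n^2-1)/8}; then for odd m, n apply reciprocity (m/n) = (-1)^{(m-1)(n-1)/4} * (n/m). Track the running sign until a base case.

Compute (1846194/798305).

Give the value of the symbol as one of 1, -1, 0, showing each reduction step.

1

(1846194/798305) = (249584/798305)   [reduce mod 798305]
249584 = 2^4·15599; (2/798305) = +1 since 798305 mod 8 = 1, so (249584/798305) = (+1)^4·(15599/798305); sign now +1
reciprocity: (15599/798305) = +1·(798305/15599) since 15599 mod 4 = 3, 798305 mod 4 = 1; sign now +1
(798305/15599) = (2756/15599)   [reduce mod 15599]
2756 = 2^2·689; (2/15599) = +1 since 15599 mod 8 = 7, so (2756/15599) = (+1)^2·(689/15599); sign now +1
reciprocity: (689/15599) = +1·(15599/689) since 689 mod 4 = 1, 15599 mod 4 = 3; sign now +1
(15599/689) = (441/689)   [reduce mod 689]
reciprocity: (441/689) = +1·(689/441) since 441 mod 4 = 1, 689 mod 4 = 1; sign now +1
(689/441) = (248/441)   [reduce mod 441]
248 = 2^3·31; (2/441) = +1 since 441 mod 8 = 1, so (248/441) = (+1)^3·(31/441); sign now +1
reciprocity: (31/441) = +1·(441/31) since 31 mod 4 = 3, 441 mod 4 = 1; sign now +1
(441/31) = (7/31)   [reduce mod 31]
reciprocity: (7/31) = -1·(31/7) since 7 mod 4 = 3, 31 mod 4 = 3; sign now -1
(31/7) = (3/7)   [reduce mod 7]
reciprocity: (3/7) = -1·(7/3) since 3 mod 4 = 3, 7 mod 4 = 3; sign now +1
(7/3) = (1/3)   [reduce mod 3]
(1/3) = 1; final value = sign = +1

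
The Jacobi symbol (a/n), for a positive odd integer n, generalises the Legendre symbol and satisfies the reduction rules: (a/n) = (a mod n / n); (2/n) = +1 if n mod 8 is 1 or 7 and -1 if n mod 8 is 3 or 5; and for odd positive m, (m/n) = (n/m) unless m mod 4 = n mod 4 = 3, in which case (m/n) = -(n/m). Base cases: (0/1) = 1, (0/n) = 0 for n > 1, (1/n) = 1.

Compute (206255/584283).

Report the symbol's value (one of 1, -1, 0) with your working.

flip (206255/584283) -> (584283/206255): both odd, 206255 mod 4 = 3, 584283 mod 4 = 3, so the flip contributes -1; sign now -1
(584283/206255): 584283 mod 206255 = 171773, so (584283/206255) = (171773/206255)
flip (171773/206255) -> (206255/171773): both odd, 171773 mod 4 = 1, 206255 mod 4 = 3, so the flip contributes +1; sign now -1
(206255/171773): 206255 mod 171773 = 34482, so (206255/171773) = (34482/171773)
factor out 2^1: 34482 = 2^1·17241; with 171773 mod 8 = 5, (2/171773) = -1; sign now +1; continue with (17241/171773)
flip (17241/171773) -> (171773/17241): both odd, 17241 mod 4 = 1, 171773 mod 4 = 1, so the flip contributes +1; sign now +1
(171773/17241): 171773 mod 17241 = 16604, so (171773/17241) = (16604/17241)
factor out 2^2: 16604 = 2^2·4151; with 17241 mod 8 = 1, (2/17241) = +1; sign now +1; continue with (4151/17241)
flip (4151/17241) -> (17241/4151): both odd, 4151 mod 4 = 3, 17241 mod 4 = 1, so the flip contributes +1; sign now +1
(17241/4151): 17241 mod 4151 = 637, so (17241/4151) = (637/4151)
flip (637/4151) -> (4151/637): both odd, 637 mod 4 = 1, 4151 mod 4 = 3, so the flip contributes +1; sign now +1
(4151/637): 4151 mod 637 = 329, so (4151/637) = (329/637)
flip (329/637) -> (637/329): both odd, 329 mod 4 = 1, 637 mod 4 = 1, so the flip contributes +1; sign now +1
(637/329): 637 mod 329 = 308, so (637/329) = (308/329)
factor out 2^2: 308 = 2^2·77; with 329 mod 8 = 1, (2/329) = +1; sign now +1; continue with (77/329)
flip (77/329) -> (329/77): both odd, 77 mod 4 = 1, 329 mod 4 = 1, so the flip contributes +1; sign now +1
(329/77): 329 mod 77 = 21, so (329/77) = (21/77)
flip (21/77) -> (77/21): both odd, 21 mod 4 = 1, 77 mod 4 = 1, so the flip contributes +1; sign now +1
(77/21): 77 mod 21 = 14, so (77/21) = (14/21)
factor out 2^1: 14 = 2^1·7; with 21 mod 8 = 5, (2/21) = -1; sign now -1; continue with (7/21)
flip (7/21) -> (21/7): both odd, 7 mod 4 = 3, 21 mod 4 = 1, so the flip contributes +1; sign now -1
(21/7): 21 mod 7 = 0, so (21/7) = (0/7)
reached (0/7); gcd(a, n) > 1, so (0/7) = 0 and the symbol is 0

0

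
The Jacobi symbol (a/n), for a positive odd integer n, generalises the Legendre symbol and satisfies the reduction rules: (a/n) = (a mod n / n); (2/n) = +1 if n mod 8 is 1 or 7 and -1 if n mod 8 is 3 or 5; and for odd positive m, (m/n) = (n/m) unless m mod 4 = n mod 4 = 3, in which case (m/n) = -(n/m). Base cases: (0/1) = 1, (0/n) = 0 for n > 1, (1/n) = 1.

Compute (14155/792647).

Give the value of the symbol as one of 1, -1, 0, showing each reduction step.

flip (14155/792647) -> (792647/14155): both odd, 14155 mod 4 = 3, 792647 mod 4 = 3, so the flip contributes -1; sign now -1
(792647/14155): 792647 mod 14155 = 14122, so (792647/14155) = (14122/14155)
factor out 2^1: 14122 = 2^1·7061; with 14155 mod 8 = 3, (2/14155) = -1; sign now +1; continue with (7061/14155)
flip (7061/14155) -> (14155/7061): both odd, 7061 mod 4 = 1, 14155 mod 4 = 3, so the flip contributes +1; sign now +1
(14155/7061): 14155 mod 7061 = 33, so (14155/7061) = (33/7061)
flip (33/7061) -> (7061/33): both odd, 33 mod 4 = 1, 7061 mod 4 = 1, so the flip contributes +1; sign now +1
(7061/33): 7061 mod 33 = 32, so (7061/33) = (32/33)
factor out 2^5: 32 = 2^5·1; with 33 mod 8 = 1, (2/33) = +1; sign now +1; continue with (1/33)
reached (1/33) = 1, so the symbol is +1

1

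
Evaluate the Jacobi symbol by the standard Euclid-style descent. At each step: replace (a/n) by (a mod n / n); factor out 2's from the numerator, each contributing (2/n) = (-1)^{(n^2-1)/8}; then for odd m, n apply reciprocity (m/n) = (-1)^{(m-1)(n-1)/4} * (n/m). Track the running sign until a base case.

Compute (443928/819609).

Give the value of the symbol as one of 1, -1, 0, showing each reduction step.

factor out 2^3: 443928 = 2^3·55491; with 819609 mod 8 = 1, (2/819609) = +1; sign now +1; continue with (55491/819609)
flip (55491/819609) -> (819609/55491): both odd, 55491 mod 4 = 3, 819609 mod 4 = 1, so the flip contributes +1; sign now +1
(819609/55491): 819609 mod 55491 = 42735, so (819609/55491) = (42735/55491)
flip (42735/55491) -> (55491/42735): both odd, 42735 mod 4 = 3, 55491 mod 4 = 3, so the flip contributes -1; sign now -1
(55491/42735): 55491 mod 42735 = 12756, so (55491/42735) = (12756/42735)
factor out 2^2: 12756 = 2^2·3189; with 42735 mod 8 = 7, (2/42735) = +1; sign now -1; continue with (3189/42735)
flip (3189/42735) -> (42735/3189): both odd, 3189 mod 4 = 1, 42735 mod 4 = 3, so the flip contributes +1; sign now -1
(42735/3189): 42735 mod 3189 = 1278, so (42735/3189) = (1278/3189)
factor out 2^1: 1278 = 2^1·639; with 3189 mod 8 = 5, (2/3189) = -1; sign now +1; continue with (639/3189)
flip (639/3189) -> (3189/639): both odd, 639 mod 4 = 3, 3189 mod 4 = 1, so the flip contributes +1; sign now +1
(3189/639): 3189 mod 639 = 633, so (3189/639) = (633/639)
flip (633/639) -> (639/633): both odd, 633 mod 4 = 1, 639 mod 4 = 3, so the flip contributes +1; sign now +1
(639/633): 639 mod 633 = 6, so (639/633) = (6/633)
factor out 2^1: 6 = 2^1·3; with 633 mod 8 = 1, (2/633) = +1; sign now +1; continue with (3/633)
flip (3/633) -> (633/3): both odd, 3 mod 4 = 3, 633 mod 4 = 1, so the flip contributes +1; sign now +1
(633/3): 633 mod 3 = 0, so (633/3) = (0/3)
reached (0/3); gcd(a, n) > 1, so (0/3) = 0 and the symbol is 0

0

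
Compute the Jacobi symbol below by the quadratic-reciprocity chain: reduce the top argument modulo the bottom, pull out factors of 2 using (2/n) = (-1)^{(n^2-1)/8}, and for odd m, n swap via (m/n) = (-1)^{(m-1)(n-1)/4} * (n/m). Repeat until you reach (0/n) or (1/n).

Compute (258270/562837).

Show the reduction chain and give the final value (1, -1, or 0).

1

258270 = 2^1·129135; (2/562837) = -1 since 562837 mod 8 = 5, so (258270/562837) = (-1)^1·(129135/562837); sign now -1
reciprocity: (129135/562837) = +1·(562837/129135) since 129135 mod 4 = 3, 562837 mod 4 = 1; sign now -1
(562837/129135) = (46297/129135)   [reduce mod 129135]
reciprocity: (46297/129135) = +1·(129135/46297) since 46297 mod 4 = 1, 129135 mod 4 = 3; sign now -1
(129135/46297) = (36541/46297)   [reduce mod 46297]
reciprocity: (36541/46297) = +1·(46297/36541) since 36541 mod 4 = 1, 46297 mod 4 = 1; sign now -1
(46297/36541) = (9756/36541)   [reduce mod 36541]
9756 = 2^2·2439; (2/36541) = -1 since 36541 mod 8 = 5, so (9756/36541) = (-1)^2·(2439/36541); sign now -1
reciprocity: (2439/36541) = +1·(36541/2439) since 2439 mod 4 = 3, 36541 mod 4 = 1; sign now -1
(36541/2439) = (2395/2439)   [reduce mod 2439]
reciprocity: (2395/2439) = -1·(2439/2395) since 2395 mod 4 = 3, 2439 mod 4 = 3; sign now +1
(2439/2395) = (44/2395)   [reduce mod 2395]
44 = 2^2·11; (2/2395) = -1 since 2395 mod 8 = 3, so (44/2395) = (-1)^2·(11/2395); sign now +1
reciprocity: (11/2395) = -1·(2395/11) since 11 mod 4 = 3, 2395 mod 4 = 3; sign now -1
(2395/11) = (8/11)   [reduce mod 11]
8 = 2^3·1; (2/11) = -1 since 11 mod 8 = 3, so (8/11) = (-1)^3·(1/11); sign now +1
(1/11) = 1; final value = sign = +1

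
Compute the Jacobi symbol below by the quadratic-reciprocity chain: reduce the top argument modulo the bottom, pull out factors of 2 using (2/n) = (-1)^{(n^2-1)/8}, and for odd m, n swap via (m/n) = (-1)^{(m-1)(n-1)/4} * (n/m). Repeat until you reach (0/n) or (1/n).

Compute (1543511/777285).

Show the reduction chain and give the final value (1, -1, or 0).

-1

(1543511/777285) = (766226/777285)   [reduce mod 777285]
766226 = 2^1·383113; (2/777285) = -1 since 777285 mod 8 = 5, so (766226/777285) = (-1)^1·(383113/777285); sign now -1
reciprocity: (383113/777285) = +1·(777285/383113) since 383113 mod 4 = 1, 777285 mod 4 = 1; sign now -1
(777285/383113) = (11059/383113)   [reduce mod 383113]
reciprocity: (11059/383113) = +1·(383113/11059) since 11059 mod 4 = 3, 383113 mod 4 = 1; sign now -1
(383113/11059) = (7107/11059)   [reduce mod 11059]
reciprocity: (7107/11059) = -1·(11059/7107) since 7107 mod 4 = 3, 11059 mod 4 = 3; sign now +1
(11059/7107) = (3952/7107)   [reduce mod 7107]
3952 = 2^4·247; (2/7107) = -1 since 7107 mod 8 = 3, so (3952/7107) = (-1)^4·(247/7107); sign now +1
reciprocity: (247/7107) = -1·(7107/247) since 247 mod 4 = 3, 7107 mod 4 = 3; sign now -1
(7107/247) = (191/247)   [reduce mod 247]
reciprocity: (191/247) = -1·(247/191) since 191 mod 4 = 3, 247 mod 4 = 3; sign now +1
(247/191) = (56/191)   [reduce mod 191]
56 = 2^3·7; (2/191) = +1 since 191 mod 8 = 7, so (56/191) = (+1)^3·(7/191); sign now +1
reciprocity: (7/191) = -1·(191/7) since 7 mod 4 = 3, 191 mod 4 = 3; sign now -1
(191/7) = (2/7)   [reduce mod 7]
2 = 2^1·1; (2/7) = +1 since 7 mod 8 = 7, so (2/7) = (+1)^1·(1/7); sign now -1
(1/7) = 1; final value = sign = -1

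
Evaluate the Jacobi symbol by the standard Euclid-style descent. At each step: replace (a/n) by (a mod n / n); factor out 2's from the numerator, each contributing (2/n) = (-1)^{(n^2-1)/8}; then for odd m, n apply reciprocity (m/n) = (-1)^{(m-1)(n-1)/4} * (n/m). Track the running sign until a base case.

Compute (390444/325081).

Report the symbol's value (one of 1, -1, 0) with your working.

(390444/325081): 390444 mod 325081 = 65363, so (390444/325081) = (65363/325081)
flip (65363/325081) -> (325081/65363): both odd, 65363 mod 4 = 3, 325081 mod 4 = 1, so the flip contributes +1; sign now +1
(325081/65363): 325081 mod 65363 = 63629, so (325081/65363) = (63629/65363)
flip (63629/65363) -> (65363/63629): both odd, 63629 mod 4 = 1, 65363 mod 4 = 3, so the flip contributes +1; sign now +1
(65363/63629): 65363 mod 63629 = 1734, so (65363/63629) = (1734/63629)
factor out 2^1: 1734 = 2^1·867; with 63629 mod 8 = 5, (2/63629) = -1; sign now -1; continue with (867/63629)
flip (867/63629) -> (63629/867): both odd, 867 mod 4 = 3, 63629 mod 4 = 1, so the flip contributes +1; sign now -1
(63629/867): 63629 mod 867 = 338, so (63629/867) = (338/867)
factor out 2^1: 338 = 2^1·169; with 867 mod 8 = 3, (2/867) = -1; sign now +1; continue with (169/867)
flip (169/867) -> (867/169): both odd, 169 mod 4 = 1, 867 mod 4 = 3, so the flip contributes +1; sign now +1
(867/169): 867 mod 169 = 22, so (867/169) = (22/169)
factor out 2^1: 22 = 2^1·11; with 169 mod 8 = 1, (2/169) = +1; sign now +1; continue with (11/169)
flip (11/169) -> (169/11): both odd, 11 mod 4 = 3, 169 mod 4 = 1, so the flip contributes +1; sign now +1
(169/11): 169 mod 11 = 4, so (169/11) = (4/11)
factor out 2^2: 4 = 2^2·1; with 11 mod 8 = 3, (2/11) = -1; sign now +1; continue with (1/11)
reached (1/11) = 1, so the symbol is +1

1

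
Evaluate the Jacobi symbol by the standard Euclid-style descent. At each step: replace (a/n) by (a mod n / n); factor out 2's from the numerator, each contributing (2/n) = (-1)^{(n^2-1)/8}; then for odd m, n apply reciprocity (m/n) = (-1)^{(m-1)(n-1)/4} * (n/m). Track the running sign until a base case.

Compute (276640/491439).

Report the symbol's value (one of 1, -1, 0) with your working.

276640 = 2^5·8645; (2/491439) = +1 since 491439 mod 8 = 7, so (276640/491439) = (+1)^5·(8645/491439); sign now +1
reciprocity: (8645/491439) = +1·(491439/8645) since 8645 mod 4 = 1, 491439 mod 4 = 3; sign now +1
(491439/8645) = (7319/8645)   [reduce mod 8645]
reciprocity: (7319/8645) = +1·(8645/7319) since 7319 mod 4 = 3, 8645 mod 4 = 1; sign now +1
(8645/7319) = (1326/7319)   [reduce mod 7319]
1326 = 2^1·663; (2/7319) = +1 since 7319 mod 8 = 7, so (1326/7319) = (+1)^1·(663/7319); sign now +1
reciprocity: (663/7319) = -1·(7319/663) since 663 mod 4 = 3, 7319 mod 4 = 3; sign now -1
(7319/663) = (26/663)   [reduce mod 663]
26 = 2^1·13; (2/663) = +1 since 663 mod 8 = 7, so (26/663) = (+1)^1·(13/663); sign now -1
reciprocity: (13/663) = +1·(663/13) since 13 mod 4 = 1, 663 mod 4 = 3; sign now -1
(663/13) = (0/13)   [reduce mod 13]
(0/13) = 0   [gcd(a, n) > 1]; final value = 0

0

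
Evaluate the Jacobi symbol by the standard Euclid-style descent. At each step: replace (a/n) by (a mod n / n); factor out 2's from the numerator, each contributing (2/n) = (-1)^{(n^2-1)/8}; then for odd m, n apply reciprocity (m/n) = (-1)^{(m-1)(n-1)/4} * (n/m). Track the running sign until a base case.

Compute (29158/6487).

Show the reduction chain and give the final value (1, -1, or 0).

(29158/6487): 29158 mod 6487 = 3210, so (29158/6487) = (3210/6487)
factor out 2^1: 3210 = 2^1·1605; with 6487 mod 8 = 7, (2/6487) = +1; sign now +1; continue with (1605/6487)
flip (1605/6487) -> (6487/1605): both odd, 1605 mod 4 = 1, 6487 mod 4 = 3, so the flip contributes +1; sign now +1
(6487/1605): 6487 mod 1605 = 67, so (6487/1605) = (67/1605)
flip (67/1605) -> (1605/67): both odd, 67 mod 4 = 3, 1605 mod 4 = 1, so the flip contributes +1; sign now +1
(1605/67): 1605 mod 67 = 64, so (1605/67) = (64/67)
factor out 2^6: 64 = 2^6·1; with 67 mod 8 = 3, (2/67) = -1; sign now +1; continue with (1/67)
reached (1/67) = 1, so the symbol is +1

1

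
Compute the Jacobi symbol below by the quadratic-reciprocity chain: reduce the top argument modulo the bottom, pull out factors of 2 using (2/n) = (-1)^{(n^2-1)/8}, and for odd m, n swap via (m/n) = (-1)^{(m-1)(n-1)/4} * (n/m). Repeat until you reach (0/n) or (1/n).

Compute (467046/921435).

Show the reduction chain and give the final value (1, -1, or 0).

factor out 2^1: 467046 = 2^1·233523; with 921435 mod 8 = 3, (2/921435) = -1; sign now -1; continue with (233523/921435)
flip (233523/921435) -> (921435/233523): both odd, 233523 mod 4 = 3, 921435 mod 4 = 3, so the flip contributes -1; sign now +1
(921435/233523): 921435 mod 233523 = 220866, so (921435/233523) = (220866/233523)
factor out 2^1: 220866 = 2^1·110433; with 233523 mod 8 = 3, (2/233523) = -1; sign now -1; continue with (110433/233523)
flip (110433/233523) -> (233523/110433): both odd, 110433 mod 4 = 1, 233523 mod 4 = 3, so the flip contributes +1; sign now -1
(233523/110433): 233523 mod 110433 = 12657, so (233523/110433) = (12657/110433)
flip (12657/110433) -> (110433/12657): both odd, 12657 mod 4 = 1, 110433 mod 4 = 1, so the flip contributes +1; sign now -1
(110433/12657): 110433 mod 12657 = 9177, so (110433/12657) = (9177/12657)
flip (9177/12657) -> (12657/9177): both odd, 9177 mod 4 = 1, 12657 mod 4 = 1, so the flip contributes +1; sign now -1
(12657/9177): 12657 mod 9177 = 3480, so (12657/9177) = (3480/9177)
factor out 2^3: 3480 = 2^3·435; with 9177 mod 8 = 1, (2/9177) = +1; sign now -1; continue with (435/9177)
flip (435/9177) -> (9177/435): both odd, 435 mod 4 = 3, 9177 mod 4 = 1, so the flip contributes +1; sign now -1
(9177/435): 9177 mod 435 = 42, so (9177/435) = (42/435)
factor out 2^1: 42 = 2^1·21; with 435 mod 8 = 3, (2/435) = -1; sign now +1; continue with (21/435)
flip (21/435) -> (435/21): both odd, 21 mod 4 = 1, 435 mod 4 = 3, so the flip contributes +1; sign now +1
(435/21): 435 mod 21 = 15, so (435/21) = (15/21)
flip (15/21) -> (21/15): both odd, 15 mod 4 = 3, 21 mod 4 = 1, so the flip contributes +1; sign now +1
(21/15): 21 mod 15 = 6, so (21/15) = (6/15)
factor out 2^1: 6 = 2^1·3; with 15 mod 8 = 7, (2/15) = +1; sign now +1; continue with (3/15)
flip (3/15) -> (15/3): both odd, 3 mod 4 = 3, 15 mod 4 = 3, so the flip contributes -1; sign now -1
(15/3): 15 mod 3 = 0, so (15/3) = (0/3)
reached (0/3); gcd(a, n) > 1, so (0/3) = 0 and the symbol is 0

0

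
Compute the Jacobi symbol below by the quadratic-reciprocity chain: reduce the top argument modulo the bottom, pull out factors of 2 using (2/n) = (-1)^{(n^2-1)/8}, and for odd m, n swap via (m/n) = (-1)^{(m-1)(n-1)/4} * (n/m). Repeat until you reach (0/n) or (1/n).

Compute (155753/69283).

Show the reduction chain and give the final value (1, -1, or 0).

(155753/69283): 155753 mod 69283 = 17187, so (155753/69283) = (17187/69283)
flip (17187/69283) -> (69283/17187): both odd, 17187 mod 4 = 3, 69283 mod 4 = 3, so the flip contributes -1; sign now -1
(69283/17187): 69283 mod 17187 = 535, so (69283/17187) = (535/17187)
flip (535/17187) -> (17187/535): both odd, 535 mod 4 = 3, 17187 mod 4 = 3, so the flip contributes -1; sign now +1
(17187/535): 17187 mod 535 = 67, so (17187/535) = (67/535)
flip (67/535) -> (535/67): both odd, 67 mod 4 = 3, 535 mod 4 = 3, so the flip contributes -1; sign now -1
(535/67): 535 mod 67 = 66, so (535/67) = (66/67)
factor out 2^1: 66 = 2^1·33; with 67 mod 8 = 3, (2/67) = -1; sign now +1; continue with (33/67)
flip (33/67) -> (67/33): both odd, 33 mod 4 = 1, 67 mod 4 = 3, so the flip contributes +1; sign now +1
(67/33): 67 mod 33 = 1, so (67/33) = (1/33)
reached (1/33) = 1, so the symbol is +1

1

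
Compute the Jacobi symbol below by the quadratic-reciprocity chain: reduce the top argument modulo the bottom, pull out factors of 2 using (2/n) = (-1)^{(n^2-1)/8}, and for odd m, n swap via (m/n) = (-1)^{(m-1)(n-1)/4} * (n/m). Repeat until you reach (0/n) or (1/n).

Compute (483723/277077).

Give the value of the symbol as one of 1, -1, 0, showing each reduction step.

(483723/277077): 483723 mod 277077 = 206646, so (483723/277077) = (206646/277077)
factor out 2^1: 206646 = 2^1·103323; with 277077 mod 8 = 5, (2/277077) = -1; sign now -1; continue with (103323/277077)
flip (103323/277077) -> (277077/103323): both odd, 103323 mod 4 = 3, 277077 mod 4 = 1, so the flip contributes +1; sign now -1
(277077/103323): 277077 mod 103323 = 70431, so (277077/103323) = (70431/103323)
flip (70431/103323) -> (103323/70431): both odd, 70431 mod 4 = 3, 103323 mod 4 = 3, so the flip contributes -1; sign now +1
(103323/70431): 103323 mod 70431 = 32892, so (103323/70431) = (32892/70431)
factor out 2^2: 32892 = 2^2·8223; with 70431 mod 8 = 7, (2/70431) = +1; sign now +1; continue with (8223/70431)
flip (8223/70431) -> (70431/8223): both odd, 8223 mod 4 = 3, 70431 mod 4 = 3, so the flip contributes -1; sign now -1
(70431/8223): 70431 mod 8223 = 4647, so (70431/8223) = (4647/8223)
flip (4647/8223) -> (8223/4647): both odd, 4647 mod 4 = 3, 8223 mod 4 = 3, so the flip contributes -1; sign now +1
(8223/4647): 8223 mod 4647 = 3576, so (8223/4647) = (3576/4647)
factor out 2^3: 3576 = 2^3·447; with 4647 mod 8 = 7, (2/4647) = +1; sign now +1; continue with (447/4647)
flip (447/4647) -> (4647/447): both odd, 447 mod 4 = 3, 4647 mod 4 = 3, so the flip contributes -1; sign now -1
(4647/447): 4647 mod 447 = 177, so (4647/447) = (177/447)
flip (177/447) -> (447/177): both odd, 177 mod 4 = 1, 447 mod 4 = 3, so the flip contributes +1; sign now -1
(447/177): 447 mod 177 = 93, so (447/177) = (93/177)
flip (93/177) -> (177/93): both odd, 93 mod 4 = 1, 177 mod 4 = 1, so the flip contributes +1; sign now -1
(177/93): 177 mod 93 = 84, so (177/93) = (84/93)
factor out 2^2: 84 = 2^2·21; with 93 mod 8 = 5, (2/93) = -1; sign now -1; continue with (21/93)
flip (21/93) -> (93/21): both odd, 21 mod 4 = 1, 93 mod 4 = 1, so the flip contributes +1; sign now -1
(93/21): 93 mod 21 = 9, so (93/21) = (9/21)
flip (9/21) -> (21/9): both odd, 9 mod 4 = 1, 21 mod 4 = 1, so the flip contributes +1; sign now -1
(21/9): 21 mod 9 = 3, so (21/9) = (3/9)
flip (3/9) -> (9/3): both odd, 3 mod 4 = 3, 9 mod 4 = 1, so the flip contributes +1; sign now -1
(9/3): 9 mod 3 = 0, so (9/3) = (0/3)
reached (0/3); gcd(a, n) > 1, so (0/3) = 0 and the symbol is 0

0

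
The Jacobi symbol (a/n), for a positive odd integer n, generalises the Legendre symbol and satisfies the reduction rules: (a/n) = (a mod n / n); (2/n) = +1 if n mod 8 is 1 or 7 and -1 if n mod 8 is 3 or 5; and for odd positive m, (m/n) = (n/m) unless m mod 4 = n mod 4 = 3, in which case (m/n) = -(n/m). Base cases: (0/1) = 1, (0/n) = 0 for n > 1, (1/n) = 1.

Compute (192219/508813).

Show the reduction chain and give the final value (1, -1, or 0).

-1

reciprocity: (192219/508813) = +1·(508813/192219) since 192219 mod 4 = 3, 508813 mod 4 = 1; sign now +1
(508813/192219) = (124375/192219)   [reduce mod 192219]
reciprocity: (124375/192219) = -1·(192219/124375) since 124375 mod 4 = 3, 192219 mod 4 = 3; sign now -1
(192219/124375) = (67844/124375)   [reduce mod 124375]
67844 = 2^2·16961; (2/124375) = +1 since 124375 mod 8 = 7, so (67844/124375) = (+1)^2·(16961/124375); sign now -1
reciprocity: (16961/124375) = +1·(124375/16961) since 16961 mod 4 = 1, 124375 mod 4 = 3; sign now -1
(124375/16961) = (5648/16961)   [reduce mod 16961]
5648 = 2^4·353; (2/16961) = +1 since 16961 mod 8 = 1, so (5648/16961) = (+1)^4·(353/16961); sign now -1
reciprocity: (353/16961) = +1·(16961/353) since 353 mod 4 = 1, 16961 mod 4 = 1; sign now -1
(16961/353) = (17/353)   [reduce mod 353]
reciprocity: (17/353) = +1·(353/17) since 17 mod 4 = 1, 353 mod 4 = 1; sign now -1
(353/17) = (13/17)   [reduce mod 17]
reciprocity: (13/17) = +1·(17/13) since 13 mod 4 = 1, 17 mod 4 = 1; sign now -1
(17/13) = (4/13)   [reduce mod 13]
4 = 2^2·1; (2/13) = -1 since 13 mod 8 = 5, so (4/13) = (-1)^2·(1/13); sign now -1
(1/13) = 1; final value = sign = -1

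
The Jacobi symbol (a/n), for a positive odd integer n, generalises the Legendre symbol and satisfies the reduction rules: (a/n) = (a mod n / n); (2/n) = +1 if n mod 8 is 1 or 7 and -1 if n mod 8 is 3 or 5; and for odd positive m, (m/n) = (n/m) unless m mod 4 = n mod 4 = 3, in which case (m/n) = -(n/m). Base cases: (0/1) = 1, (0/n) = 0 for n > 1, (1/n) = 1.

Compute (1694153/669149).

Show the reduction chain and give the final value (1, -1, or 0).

-1

(1694153/669149): 1694153 mod 669149 = 355855, so (1694153/669149) = (355855/669149)
flip (355855/669149) -> (669149/355855): both odd, 355855 mod 4 = 3, 669149 mod 4 = 1, so the flip contributes +1; sign now +1
(669149/355855): 669149 mod 355855 = 313294, so (669149/355855) = (313294/355855)
factor out 2^1: 313294 = 2^1·156647; with 355855 mod 8 = 7, (2/355855) = +1; sign now +1; continue with (156647/355855)
flip (156647/355855) -> (355855/156647): both odd, 156647 mod 4 = 3, 355855 mod 4 = 3, so the flip contributes -1; sign now -1
(355855/156647): 355855 mod 156647 = 42561, so (355855/156647) = (42561/156647)
flip (42561/156647) -> (156647/42561): both odd, 42561 mod 4 = 1, 156647 mod 4 = 3, so the flip contributes +1; sign now -1
(156647/42561): 156647 mod 42561 = 28964, so (156647/42561) = (28964/42561)
factor out 2^2: 28964 = 2^2·7241; with 42561 mod 8 = 1, (2/42561) = +1; sign now -1; continue with (7241/42561)
flip (7241/42561) -> (42561/7241): both odd, 7241 mod 4 = 1, 42561 mod 4 = 1, so the flip contributes +1; sign now -1
(42561/7241): 42561 mod 7241 = 6356, so (42561/7241) = (6356/7241)
factor out 2^2: 6356 = 2^2·1589; with 7241 mod 8 = 1, (2/7241) = +1; sign now -1; continue with (1589/7241)
flip (1589/7241) -> (7241/1589): both odd, 1589 mod 4 = 1, 7241 mod 4 = 1, so the flip contributes +1; sign now -1
(7241/1589): 7241 mod 1589 = 885, so (7241/1589) = (885/1589)
flip (885/1589) -> (1589/885): both odd, 885 mod 4 = 1, 1589 mod 4 = 1, so the flip contributes +1; sign now -1
(1589/885): 1589 mod 885 = 704, so (1589/885) = (704/885)
factor out 2^6: 704 = 2^6·11; with 885 mod 8 = 5, (2/885) = -1; sign now -1; continue with (11/885)
flip (11/885) -> (885/11): both odd, 11 mod 4 = 3, 885 mod 4 = 1, so the flip contributes +1; sign now -1
(885/11): 885 mod 11 = 5, so (885/11) = (5/11)
flip (5/11) -> (11/5): both odd, 5 mod 4 = 1, 11 mod 4 = 3, so the flip contributes +1; sign now -1
(11/5): 11 mod 5 = 1, so (11/5) = (1/5)
reached (1/5) = 1, so the symbol is -1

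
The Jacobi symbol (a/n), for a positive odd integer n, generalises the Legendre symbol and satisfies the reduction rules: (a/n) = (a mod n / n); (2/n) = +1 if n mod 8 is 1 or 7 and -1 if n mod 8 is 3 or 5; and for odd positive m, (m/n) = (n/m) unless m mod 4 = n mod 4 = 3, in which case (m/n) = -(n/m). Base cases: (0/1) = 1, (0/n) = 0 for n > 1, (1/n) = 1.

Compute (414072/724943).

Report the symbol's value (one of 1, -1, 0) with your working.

1

414072 = 2^3·51759; (2/724943) = +1 since 724943 mod 8 = 7, so (414072/724943) = (+1)^3·(51759/724943); sign now +1
reciprocity: (51759/724943) = -1·(724943/51759) since 51759 mod 4 = 3, 724943 mod 4 = 3; sign now -1
(724943/51759) = (317/51759)   [reduce mod 51759]
reciprocity: (317/51759) = +1·(51759/317) since 317 mod 4 = 1, 51759 mod 4 = 3; sign now -1
(51759/317) = (88/317)   [reduce mod 317]
88 = 2^3·11; (2/317) = -1 since 317 mod 8 = 5, so (88/317) = (-1)^3·(11/317); sign now +1
reciprocity: (11/317) = +1·(317/11) since 11 mod 4 = 3, 317 mod 4 = 1; sign now +1
(317/11) = (9/11)   [reduce mod 11]
reciprocity: (9/11) = +1·(11/9) since 9 mod 4 = 1, 11 mod 4 = 3; sign now +1
(11/9) = (2/9)   [reduce mod 9]
2 = 2^1·1; (2/9) = +1 since 9 mod 8 = 1, so (2/9) = (+1)^1·(1/9); sign now +1
(1/9) = 1; final value = sign = +1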